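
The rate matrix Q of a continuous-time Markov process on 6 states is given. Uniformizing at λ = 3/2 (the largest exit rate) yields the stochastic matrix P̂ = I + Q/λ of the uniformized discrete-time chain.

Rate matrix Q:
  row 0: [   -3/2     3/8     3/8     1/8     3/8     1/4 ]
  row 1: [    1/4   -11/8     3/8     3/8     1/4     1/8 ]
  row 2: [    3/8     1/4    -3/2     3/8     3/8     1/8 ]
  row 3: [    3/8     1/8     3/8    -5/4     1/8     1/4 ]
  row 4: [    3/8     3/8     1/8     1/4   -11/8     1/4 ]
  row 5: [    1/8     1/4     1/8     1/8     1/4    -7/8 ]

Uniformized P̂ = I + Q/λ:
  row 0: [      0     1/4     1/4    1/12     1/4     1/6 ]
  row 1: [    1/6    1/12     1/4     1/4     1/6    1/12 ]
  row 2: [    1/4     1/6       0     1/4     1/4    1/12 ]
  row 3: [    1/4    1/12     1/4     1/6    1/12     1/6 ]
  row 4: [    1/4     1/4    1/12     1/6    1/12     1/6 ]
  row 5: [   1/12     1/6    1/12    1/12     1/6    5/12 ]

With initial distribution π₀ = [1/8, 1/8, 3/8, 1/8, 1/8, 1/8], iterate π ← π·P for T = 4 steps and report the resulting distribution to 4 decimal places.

π = [0.1642, 0.1667, 0.1534, 0.1641, 0.1653, 0.1863]

t=0: π = [0.1250, 0.1250, 0.3750, 0.1250, 0.1250, 0.1250]
t=1: π = [0.1875, 0.1667, 0.1146, 0.1875, 0.1875, 0.1563]
t=2: π = [0.1632, 0.1684, 0.1641, 0.1615, 0.1606, 0.1823]
t=3: π = [0.1648, 0.1662, 0.1518, 0.1656, 0.1671, 0.1845]
t=4: π = [0.1642, 0.1667, 0.1534, 0.1641, 0.1653, 0.1863]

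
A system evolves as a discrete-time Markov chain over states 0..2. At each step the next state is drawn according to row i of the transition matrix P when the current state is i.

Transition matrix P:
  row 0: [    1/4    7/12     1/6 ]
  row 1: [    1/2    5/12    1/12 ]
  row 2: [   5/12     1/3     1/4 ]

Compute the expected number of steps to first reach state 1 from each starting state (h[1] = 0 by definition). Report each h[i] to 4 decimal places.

h = [1.8592, 0.0000, 2.3662]

First-step conditioning: h[1] = 0; for i ≠ 1, h[i] = 1 + Σ_k P[i][k]·h[k].
  h[0] = 1 + 1/4·h[0] + 1/6·h[2]
  h[2] = 1 + 5/12·h[0] + 1/4·h[2]
Solving the 2×2 linear system over states ≠ 1 gives exactly h = [132/71, 0, 168/71] (h[1] = 0 is the target).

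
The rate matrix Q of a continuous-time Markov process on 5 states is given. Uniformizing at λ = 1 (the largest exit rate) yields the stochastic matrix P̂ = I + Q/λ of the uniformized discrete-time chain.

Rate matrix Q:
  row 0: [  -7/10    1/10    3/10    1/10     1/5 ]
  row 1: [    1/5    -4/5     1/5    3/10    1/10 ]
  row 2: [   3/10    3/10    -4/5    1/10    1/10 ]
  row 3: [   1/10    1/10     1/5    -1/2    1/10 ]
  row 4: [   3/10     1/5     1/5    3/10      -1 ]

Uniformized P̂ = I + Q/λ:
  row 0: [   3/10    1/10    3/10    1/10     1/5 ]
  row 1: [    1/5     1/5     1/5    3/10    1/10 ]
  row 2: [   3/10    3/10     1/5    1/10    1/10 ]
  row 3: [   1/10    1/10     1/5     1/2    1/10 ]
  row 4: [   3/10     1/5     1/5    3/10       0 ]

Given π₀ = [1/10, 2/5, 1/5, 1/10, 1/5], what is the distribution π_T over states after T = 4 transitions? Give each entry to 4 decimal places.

t=0: π = [0.1000, 0.4000, 0.2000, 0.1000, 0.2000]
t=1: π = [0.2400, 0.2000, 0.2100, 0.2600, 0.0900]
t=2: π = [0.2280, 0.1710, 0.2240, 0.2620, 0.1150]
t=3: π = [0.2305, 0.1734, 0.2228, 0.2620, 0.1113]
t=4: π = [0.2303, 0.1730, 0.2231, 0.2617, 0.1119]

π = [0.2303, 0.1730, 0.2231, 0.2617, 0.1119]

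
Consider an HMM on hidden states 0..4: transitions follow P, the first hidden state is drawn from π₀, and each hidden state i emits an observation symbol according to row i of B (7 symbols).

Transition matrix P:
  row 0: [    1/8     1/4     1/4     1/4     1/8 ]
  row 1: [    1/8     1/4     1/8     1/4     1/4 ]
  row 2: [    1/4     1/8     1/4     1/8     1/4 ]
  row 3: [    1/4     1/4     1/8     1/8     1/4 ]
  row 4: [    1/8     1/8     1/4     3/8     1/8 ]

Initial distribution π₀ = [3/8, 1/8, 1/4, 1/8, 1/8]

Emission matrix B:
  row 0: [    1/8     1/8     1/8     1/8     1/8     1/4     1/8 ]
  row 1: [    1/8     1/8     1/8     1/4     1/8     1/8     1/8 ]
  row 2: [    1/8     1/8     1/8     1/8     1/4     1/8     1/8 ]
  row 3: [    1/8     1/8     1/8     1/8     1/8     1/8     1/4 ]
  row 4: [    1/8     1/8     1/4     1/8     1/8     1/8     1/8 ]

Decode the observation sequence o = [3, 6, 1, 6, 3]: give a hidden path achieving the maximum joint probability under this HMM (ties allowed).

t=0: δ = [4.688e-02, 3.125e-02, 3.125e-02, 1.562e-02, 1.562e-02]  (obs o_0=3)
t=1: δ = [9.766e-04, 1.465e-03, 1.465e-03, 2.930e-03, 9.766e-04]  ψ = [2, 0, 0, 0, 1]  (obs o_1=6)
t=2: δ = [9.155e-05, 9.155e-05, 4.578e-05, 4.578e-05, 9.155e-05]  ψ = [3, 3, 2, 1, 3]  (obs o_2=1)
t=3: δ = [1.431e-06, 2.861e-06, 2.861e-06, 8.583e-06, 2.861e-06]  ψ = [0, 0, 0, 4, 1]  (obs o_3=6)
t=4: δ = [2.682e-07, 5.364e-07, 1.341e-07, 1.341e-07, 2.682e-07]  ψ = [3, 3, 3, 3, 3]  (obs o_4=3)
backtrack: best end state = 1; path = [0, 3, 4, 3, 1]

path = [0, 3, 4, 3, 1]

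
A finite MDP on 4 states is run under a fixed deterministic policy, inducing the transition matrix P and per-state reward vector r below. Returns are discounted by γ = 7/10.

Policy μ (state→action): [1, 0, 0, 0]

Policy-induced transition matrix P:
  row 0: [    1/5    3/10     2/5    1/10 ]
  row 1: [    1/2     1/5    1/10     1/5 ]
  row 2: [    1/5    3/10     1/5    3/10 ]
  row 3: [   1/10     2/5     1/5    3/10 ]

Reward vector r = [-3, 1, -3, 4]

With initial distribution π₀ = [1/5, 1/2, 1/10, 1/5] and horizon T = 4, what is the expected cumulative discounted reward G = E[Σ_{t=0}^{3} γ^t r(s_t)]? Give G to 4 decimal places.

t=0: π = [0.2000, 0.5000, 0.1000, 0.2000], E[r] = 0.4000, γ^t·E[r] = 0.400000, running G = 0.400000
t=1: π = [0.3300, 0.2700, 0.1900, 0.2100], E[r] = -0.4500, γ^t·E[r] = -0.315000, running G = 0.085000
t=2: π = [0.2600, 0.2940, 0.2390, 0.2070], E[r] = -0.3750, γ^t·E[r] = -0.183750, running G = -0.098750
t=3: π = [0.2675, 0.2913, 0.2226, 0.2186], E[r] = -0.3046, γ^t·E[r] = -0.104478, running G = -0.203228

G = -0.2032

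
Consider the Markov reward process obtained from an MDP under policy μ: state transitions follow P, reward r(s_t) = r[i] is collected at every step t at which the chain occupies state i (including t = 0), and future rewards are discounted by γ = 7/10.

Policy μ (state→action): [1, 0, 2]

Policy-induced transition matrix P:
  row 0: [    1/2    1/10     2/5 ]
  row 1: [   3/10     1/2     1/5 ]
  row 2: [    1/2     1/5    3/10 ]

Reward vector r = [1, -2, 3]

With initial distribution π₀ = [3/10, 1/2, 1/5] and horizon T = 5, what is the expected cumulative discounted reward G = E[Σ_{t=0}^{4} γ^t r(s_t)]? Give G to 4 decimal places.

G = 1.2891

t=0: π = [0.3000, 0.5000, 0.2000], E[r] = -0.1000, γ^t·E[r] = -0.100000, running G = -0.100000
t=1: π = [0.4000, 0.3200, 0.2800], E[r] = 0.6000, γ^t·E[r] = 0.420000, running G = 0.320000
t=2: π = [0.4360, 0.2560, 0.3080], E[r] = 0.8480, γ^t·E[r] = 0.415520, running G = 0.735520
t=3: π = [0.4488, 0.2332, 0.3180], E[r] = 0.9364, γ^t·E[r] = 0.321185, running G = 1.056705
t=4: π = [0.4534, 0.2251, 0.3216], E[r] = 0.9679, γ^t·E[r] = 0.232388, running G = 1.289093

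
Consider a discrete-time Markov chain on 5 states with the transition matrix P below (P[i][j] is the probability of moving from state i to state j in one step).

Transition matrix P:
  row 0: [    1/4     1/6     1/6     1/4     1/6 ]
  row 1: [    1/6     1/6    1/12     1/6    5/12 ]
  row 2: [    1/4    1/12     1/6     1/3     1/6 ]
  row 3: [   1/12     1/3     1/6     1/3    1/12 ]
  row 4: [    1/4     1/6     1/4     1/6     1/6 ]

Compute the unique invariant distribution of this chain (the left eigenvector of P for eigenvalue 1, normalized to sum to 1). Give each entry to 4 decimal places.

π = [0.1917, 0.1949, 0.1666, 0.2525, 0.1943]

Balance equations π_j = Σ_i π_i·P[i][j]:
  π_0 = 1/4·π_0 + 1/6·π_1 + 1/4·π_2 + 1/12·π_3 + 1/4·π_4
  π_1 = 1/6·π_0 + 1/6·π_1 + 1/12·π_2 + 1/3·π_3 + 1/6·π_4
  π_2 = 1/6·π_0 + 1/12·π_1 + 1/6·π_2 + 1/6·π_3 + 1/4·π_4
  π_3 = 1/4·π_0 + 1/6·π_1 + 1/3·π_2 + 1/3·π_3 + 1/6·π_4
  normalize: π_0 + π_1 + π_2 + π_3 + π_4 = 1
Solving the linear system gives exactly π = [3672/19157, 3733/19157, 3192/19157, 4837/19157, 3723/19157].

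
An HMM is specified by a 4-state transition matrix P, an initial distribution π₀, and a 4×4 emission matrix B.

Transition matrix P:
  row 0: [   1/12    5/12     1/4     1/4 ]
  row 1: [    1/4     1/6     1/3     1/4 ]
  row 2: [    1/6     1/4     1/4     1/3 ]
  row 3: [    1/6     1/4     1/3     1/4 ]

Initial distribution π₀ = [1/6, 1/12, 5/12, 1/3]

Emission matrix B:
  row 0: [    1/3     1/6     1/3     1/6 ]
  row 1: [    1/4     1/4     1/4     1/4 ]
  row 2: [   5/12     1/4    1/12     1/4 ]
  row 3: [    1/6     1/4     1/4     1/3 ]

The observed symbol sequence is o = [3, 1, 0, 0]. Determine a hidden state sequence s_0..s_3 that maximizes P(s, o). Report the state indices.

t=0: δ = [2.778e-02, 2.083e-02, 1.042e-01, 1.111e-01]  (obs o_0=3)
t=1: δ = [3.086e-03, 6.944e-03, 9.259e-03, 8.681e-03]  ψ = [3, 3, 3, 2]  (obs o_1=1)
t=2: δ = [5.787e-04, 5.787e-04, 1.206e-03, 5.144e-04]  ψ = [1, 2, 3, 2]  (obs o_2=0)
t=3: δ = [6.698e-05, 7.535e-05, 1.256e-04, 6.698e-05]  ψ = [2, 2, 2, 2]  (obs o_3=0)
backtrack: best end state = 2; path = [2, 3, 2, 2]

path = [2, 3, 2, 2]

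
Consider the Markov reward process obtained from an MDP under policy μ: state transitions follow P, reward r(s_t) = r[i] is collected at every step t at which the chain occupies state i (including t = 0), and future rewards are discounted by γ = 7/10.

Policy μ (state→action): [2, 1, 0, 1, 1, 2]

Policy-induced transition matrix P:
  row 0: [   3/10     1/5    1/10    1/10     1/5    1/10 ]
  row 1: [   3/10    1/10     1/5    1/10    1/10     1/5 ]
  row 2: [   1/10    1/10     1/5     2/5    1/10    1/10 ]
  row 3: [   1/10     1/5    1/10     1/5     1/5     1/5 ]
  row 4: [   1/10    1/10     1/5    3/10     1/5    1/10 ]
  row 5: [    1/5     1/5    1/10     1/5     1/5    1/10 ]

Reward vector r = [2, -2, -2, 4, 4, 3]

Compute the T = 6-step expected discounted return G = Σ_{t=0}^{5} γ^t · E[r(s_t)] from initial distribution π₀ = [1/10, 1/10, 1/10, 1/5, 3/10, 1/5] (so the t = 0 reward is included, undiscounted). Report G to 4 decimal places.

t=0: π = [0.1000, 0.1000, 0.1000, 0.2000, 0.3000, 0.2000], E[r] = 2.4000, γ^t·E[r] = 2.400000, running G = 2.400000
t=1: π = [0.1600, 0.1500, 0.1500, 0.2300, 0.1800, 0.1300], E[r] = 1.7500, γ^t·E[r] = 1.225000, running G = 3.625000
t=2: π = [0.1750, 0.1520, 0.1480, 0.2170, 0.1700, 0.1380], E[r] = 1.7120, γ^t·E[r] = 0.838880, running G = 4.463880
t=3: π = [0.1792, 0.1530, 0.1470, 0.2139, 0.1700, 0.1369], E[r] = 1.7047, γ^t·E[r] = 0.584712, running G = 5.048592
t=4: π = [0.1801, 0.1530, 0.1470, 0.2132, 0.1700, 0.1367], E[r] = 1.7031, γ^t·E[r] = 0.408902, running G = 5.457494
t=5: π = [0.1803, 0.1530, 0.1470, 0.2131, 0.1700, 0.1366], E[r] = 1.7028, γ^t·E[r] = 0.286188, running G = 5.743683

G = 5.7437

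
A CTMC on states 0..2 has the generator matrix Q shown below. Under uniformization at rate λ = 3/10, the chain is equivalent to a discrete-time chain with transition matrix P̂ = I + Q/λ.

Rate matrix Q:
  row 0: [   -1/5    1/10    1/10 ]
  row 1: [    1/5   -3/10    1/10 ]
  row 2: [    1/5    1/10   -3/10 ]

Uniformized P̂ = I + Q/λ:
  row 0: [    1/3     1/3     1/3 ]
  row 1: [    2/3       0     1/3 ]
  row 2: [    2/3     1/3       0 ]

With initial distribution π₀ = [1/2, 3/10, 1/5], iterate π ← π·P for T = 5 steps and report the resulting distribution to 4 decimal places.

t=0: π = [0.5000, 0.3000, 0.2000]
t=1: π = [0.5000, 0.2333, 0.2667]
t=2: π = [0.5000, 0.2556, 0.2444]
t=3: π = [0.5000, 0.2481, 0.2519]
t=4: π = [0.5000, 0.2506, 0.2494]
t=5: π = [0.5000, 0.2498, 0.2502]

π = [0.5000, 0.2498, 0.2502]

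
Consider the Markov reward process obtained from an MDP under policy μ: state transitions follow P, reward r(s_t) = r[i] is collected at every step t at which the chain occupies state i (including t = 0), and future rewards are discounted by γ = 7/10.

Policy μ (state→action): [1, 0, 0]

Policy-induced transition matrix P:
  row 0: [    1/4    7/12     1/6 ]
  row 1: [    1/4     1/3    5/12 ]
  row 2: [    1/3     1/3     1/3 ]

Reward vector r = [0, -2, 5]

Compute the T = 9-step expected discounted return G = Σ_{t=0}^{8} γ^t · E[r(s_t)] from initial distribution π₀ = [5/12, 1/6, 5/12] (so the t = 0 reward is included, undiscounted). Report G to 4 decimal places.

t=0: π = [0.4167, 0.1667, 0.4167], E[r] = 1.7500, γ^t·E[r] = 1.750000, running G = 1.750000
t=1: π = [0.2847, 0.4375, 0.2778], E[r] = 0.5139, γ^t·E[r] = 0.359722, running G = 2.109722
t=2: π = [0.2731, 0.4045, 0.3223], E[r] = 0.8027, γ^t·E[r] = 0.393304, running G = 2.503027
t=3: π = [0.2769, 0.4016, 0.3215], E[r] = 0.8043, γ^t·E[r] = 0.275892, running G = 2.778919
t=4: π = [0.2768, 0.4025, 0.3207], E[r] = 0.7982, γ^t·E[r] = 0.191646, running G = 2.970565
t=5: π = [0.2767, 0.4025, 0.3207], E[r] = 0.7987, γ^t·E[r] = 0.134233, running G = 3.104797
t=6: π = [0.2767, 0.4025, 0.3208], E[r] = 0.7988, γ^t·E[r] = 0.093973, running G = 3.198771
t=7: π = [0.2767, 0.4025, 0.3208], E[r] = 0.7987, γ^t·E[r] = 0.065780, running G = 3.264551
t=8: π = [0.2767, 0.4025, 0.3208], E[r] = 0.7987, γ^t·E[r] = 0.046046, running G = 3.310596

G = 3.3106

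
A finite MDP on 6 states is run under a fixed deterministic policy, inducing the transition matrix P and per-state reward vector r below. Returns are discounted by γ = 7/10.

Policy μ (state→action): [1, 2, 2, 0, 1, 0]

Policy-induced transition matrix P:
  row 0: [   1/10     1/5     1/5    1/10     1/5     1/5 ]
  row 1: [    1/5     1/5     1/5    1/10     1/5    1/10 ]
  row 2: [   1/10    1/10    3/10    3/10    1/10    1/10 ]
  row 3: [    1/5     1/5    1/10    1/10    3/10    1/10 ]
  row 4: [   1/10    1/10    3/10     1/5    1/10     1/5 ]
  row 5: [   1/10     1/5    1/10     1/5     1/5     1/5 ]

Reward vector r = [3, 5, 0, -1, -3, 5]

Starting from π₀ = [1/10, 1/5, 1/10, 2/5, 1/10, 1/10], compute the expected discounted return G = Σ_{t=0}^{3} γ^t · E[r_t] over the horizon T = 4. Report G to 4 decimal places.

t=0: π = [0.1000, 0.2000, 0.1000, 0.4000, 0.1000, 0.1000], E[r] = 1.1000, γ^t·E[r] = 1.100000, running G = 1.100000
t=1: π = [0.1600, 0.1800, 0.1700, 0.1400, 0.2200, 0.1300], E[r] = 1.2300, γ^t·E[r] = 0.861000, running G = 1.961000
t=2: π = [0.1320, 0.1610, 0.2120, 0.1690, 0.1750, 0.1510], E[r] = 1.2620, γ^t·E[r] = 0.618380, running G = 2.579380
t=3: π = [0.1330, 0.1613, 0.2067, 0.1750, 0.1782, 0.1458], E[r] = 1.2249, γ^t·E[r] = 0.420141, running G = 2.999521

G = 2.9995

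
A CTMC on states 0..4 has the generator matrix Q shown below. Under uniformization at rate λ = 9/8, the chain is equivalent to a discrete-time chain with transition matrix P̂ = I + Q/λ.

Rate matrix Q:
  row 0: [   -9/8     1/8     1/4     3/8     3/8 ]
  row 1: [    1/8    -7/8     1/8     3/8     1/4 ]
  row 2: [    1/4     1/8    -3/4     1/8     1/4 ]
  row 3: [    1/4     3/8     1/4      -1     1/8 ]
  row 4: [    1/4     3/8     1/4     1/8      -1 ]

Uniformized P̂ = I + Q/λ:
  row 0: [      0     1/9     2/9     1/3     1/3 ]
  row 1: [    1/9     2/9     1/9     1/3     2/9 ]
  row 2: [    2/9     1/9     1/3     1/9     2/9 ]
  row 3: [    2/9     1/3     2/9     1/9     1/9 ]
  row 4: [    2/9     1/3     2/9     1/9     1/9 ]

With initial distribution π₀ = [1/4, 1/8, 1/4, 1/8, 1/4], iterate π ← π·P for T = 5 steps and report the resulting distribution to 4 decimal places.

π = [0.1614, 0.2231, 0.2221, 0.1968, 0.1966]

t=0: π = [0.2500, 0.1250, 0.2500, 0.1250, 0.2500]
t=1: π = [0.1528, 0.2083, 0.2361, 0.1944, 0.2083]
t=2: π = [0.1651, 0.2238, 0.2253, 0.1914, 0.1944]
t=3: π = [0.1607, 0.2217, 0.2224, 0.1975, 0.1977]
t=4: π = [0.1619, 0.2236, 0.2223, 0.1961, 0.1962]
t=5: π = [0.1614, 0.2231, 0.2221, 0.1968, 0.1966]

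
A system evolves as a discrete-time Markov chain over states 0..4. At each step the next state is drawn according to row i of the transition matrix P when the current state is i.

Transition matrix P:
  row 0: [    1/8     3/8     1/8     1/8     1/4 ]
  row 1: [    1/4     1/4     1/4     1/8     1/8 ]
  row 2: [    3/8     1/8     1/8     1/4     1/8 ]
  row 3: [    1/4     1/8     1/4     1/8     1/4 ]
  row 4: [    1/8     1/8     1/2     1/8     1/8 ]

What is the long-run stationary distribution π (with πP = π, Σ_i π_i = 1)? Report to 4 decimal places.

π = [0.2291, 0.2083, 0.2352, 0.1544, 0.1729]

Balance equations π_j = Σ_i π_i·P[i][j]:
  π_0 = 1/8·π_0 + 1/4·π_1 + 3/8·π_2 + 1/4·π_3 + 1/8·π_4
  π_1 = 3/8·π_0 + 1/4·π_1 + 1/8·π_2 + 1/8·π_3 + 1/8·π_4
  π_2 = 1/8·π_0 + 1/4·π_1 + 1/8·π_2 + 1/4·π_3 + 1/2·π_4
  π_3 = 1/8·π_0 + 1/8·π_1 + 1/4·π_2 + 1/8·π_3 + 1/8·π_4
  normalize: π_0 + π_1 + π_2 + π_3 + π_4 = 1
Solving the linear system gives exactly π = [173/755, 1101/5285, 1243/5285, 816/5285, 914/5285].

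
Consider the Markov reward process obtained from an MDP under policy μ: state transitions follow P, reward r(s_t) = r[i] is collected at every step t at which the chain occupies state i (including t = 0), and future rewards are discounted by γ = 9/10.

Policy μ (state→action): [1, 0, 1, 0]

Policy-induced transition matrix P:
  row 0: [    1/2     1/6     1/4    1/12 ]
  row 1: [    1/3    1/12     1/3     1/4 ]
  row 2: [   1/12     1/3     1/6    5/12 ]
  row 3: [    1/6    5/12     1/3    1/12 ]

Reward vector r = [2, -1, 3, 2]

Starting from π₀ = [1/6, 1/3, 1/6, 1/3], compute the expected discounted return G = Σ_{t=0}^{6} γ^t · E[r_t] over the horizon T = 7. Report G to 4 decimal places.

t=0: π = [0.1667, 0.3333, 0.1667, 0.3333], E[r] = 1.1667, γ^t·E[r] = 1.166667, running G = 1.166667
t=1: π = [0.2639, 0.2500, 0.2917, 0.1944], E[r] = 1.5417, γ^t·E[r] = 1.387500, running G = 2.554167
t=2: π = [0.2720, 0.2431, 0.2627, 0.2222], E[r] = 1.5336, γ^t·E[r] = 1.242188, running G = 3.796354
t=3: π = [0.2759, 0.2458, 0.2669, 0.2114], E[r] = 1.5296, γ^t·E[r] = 1.115086, running G = 4.911440
t=4: π = [0.2774, 0.2435, 0.2659, 0.2133], E[r] = 1.5353, γ^t·E[r] = 1.007306, running G = 5.918746
t=5: π = [0.2776, 0.2440, 0.2659, 0.2125], E[r] = 1.5339, γ^t·E[r] = 0.905765, running G = 6.824511
t=6: π = [0.2777, 0.2438, 0.2659, 0.2126], E[r] = 1.5345, γ^t·E[r] = 0.815509, running G = 7.640021

G = 7.6400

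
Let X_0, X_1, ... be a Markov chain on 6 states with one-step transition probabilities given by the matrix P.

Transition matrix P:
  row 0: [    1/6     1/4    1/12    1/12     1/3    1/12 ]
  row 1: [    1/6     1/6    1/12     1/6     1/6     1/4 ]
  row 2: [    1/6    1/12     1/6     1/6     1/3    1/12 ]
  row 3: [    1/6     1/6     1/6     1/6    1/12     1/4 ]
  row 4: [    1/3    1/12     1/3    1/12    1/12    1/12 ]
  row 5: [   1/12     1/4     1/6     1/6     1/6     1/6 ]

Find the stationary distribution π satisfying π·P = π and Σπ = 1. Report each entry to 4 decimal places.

Balance equations π_j = Σ_i π_i·P[i][j]:
  π_0 = 1/6·π_0 + 1/6·π_1 + 1/6·π_2 + 1/6·π_3 + 1/3·π_4 + 1/12·π_5
  π_1 = 1/4·π_0 + 1/6·π_1 + 1/12·π_2 + 1/6·π_3 + 1/12·π_4 + 1/4·π_5
  π_2 = 1/12·π_0 + 1/12·π_1 + 1/6·π_2 + 1/6·π_3 + 1/3·π_4 + 1/6·π_5
  π_3 = 1/12·π_0 + 1/6·π_1 + 1/6·π_2 + 1/6·π_3 + 1/12·π_4 + 1/6·π_5
  π_4 = 1/3·π_0 + 1/6·π_1 + 1/3·π_2 + 1/12·π_3 + 1/12·π_4 + 1/6·π_5
  normalize: π_0 + π_1 + π_2 + π_3 + π_4 + π_5 = 1
Solving the linear system gives exactly π = [46603/248318, 5805/35474, 3024/17737, 33393/248318, 49317/248318, 18017/124159].

π = [0.1877, 0.1636, 0.1705, 0.1345, 0.1986, 0.1451]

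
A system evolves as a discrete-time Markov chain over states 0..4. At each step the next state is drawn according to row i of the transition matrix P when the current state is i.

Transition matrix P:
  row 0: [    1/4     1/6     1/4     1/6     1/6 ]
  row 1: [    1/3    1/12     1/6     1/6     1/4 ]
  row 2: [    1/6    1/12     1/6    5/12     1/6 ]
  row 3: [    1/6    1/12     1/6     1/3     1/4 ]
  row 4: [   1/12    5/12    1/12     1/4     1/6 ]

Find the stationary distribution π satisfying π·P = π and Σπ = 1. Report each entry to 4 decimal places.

π = [0.1938, 0.1672, 0.1659, 0.2701, 0.2031]

Balance equations π_j = Σ_i π_i·P[i][j]:
  π_0 = 1/4·π_0 + 1/3·π_1 + 1/6·π_2 + 1/6·π_3 + 1/12·π_4
  π_1 = 1/6·π_0 + 1/12·π_1 + 1/12·π_2 + 1/12·π_3 + 5/12·π_4
  π_2 = 1/4·π_0 + 1/6·π_1 + 1/6·π_2 + 1/6·π_3 + 1/12·π_4
  π_3 = 1/6·π_0 + 1/6·π_1 + 5/12·π_2 + 1/3·π_3 + 1/4·π_4
  normalize: π_0 + π_1 + π_2 + π_3 + π_4 = 1
Solving the linear system gives exactly π = [1947/10049, 1680/10049, 1667/10049, 2714/10049, 157/773].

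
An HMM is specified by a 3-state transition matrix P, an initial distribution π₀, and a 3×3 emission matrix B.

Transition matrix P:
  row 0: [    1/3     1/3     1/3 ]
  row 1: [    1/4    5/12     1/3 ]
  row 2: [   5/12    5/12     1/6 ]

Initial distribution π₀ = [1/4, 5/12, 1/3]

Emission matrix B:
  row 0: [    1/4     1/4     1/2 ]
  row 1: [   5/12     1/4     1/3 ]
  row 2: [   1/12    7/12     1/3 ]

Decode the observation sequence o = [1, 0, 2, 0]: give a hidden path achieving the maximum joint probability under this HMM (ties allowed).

path = [2, 1, 1, 1]

t=0: δ = [6.250e-02, 1.042e-01, 1.944e-01]  (obs o_0=1)
t=1: δ = [2.025e-02, 3.376e-02, 2.894e-03]  ψ = [2, 2, 1]  (obs o_1=0)
t=2: δ = [4.220e-03, 4.689e-03, 3.751e-03]  ψ = [1, 1, 1]  (obs o_2=2)
t=3: δ = [3.907e-04, 8.140e-04, 1.302e-04]  ψ = [2, 1, 1]  (obs o_3=0)
backtrack: best end state = 1; path = [2, 1, 1, 1]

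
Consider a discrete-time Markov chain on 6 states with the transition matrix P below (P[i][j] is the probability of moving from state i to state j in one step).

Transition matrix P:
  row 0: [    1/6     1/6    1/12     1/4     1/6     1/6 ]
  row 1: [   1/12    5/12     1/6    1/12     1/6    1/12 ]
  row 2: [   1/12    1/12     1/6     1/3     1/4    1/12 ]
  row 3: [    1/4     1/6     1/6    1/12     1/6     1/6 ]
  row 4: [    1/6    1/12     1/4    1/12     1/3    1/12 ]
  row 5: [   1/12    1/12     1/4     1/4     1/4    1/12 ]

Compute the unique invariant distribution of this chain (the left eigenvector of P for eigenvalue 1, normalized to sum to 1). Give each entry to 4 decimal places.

Balance equations π_j = Σ_i π_i·P[i][j]:
  π_0 = 1/6·π_0 + 1/12·π_1 + 1/12·π_2 + 1/4·π_3 + 1/6·π_4 + 1/12·π_5
  π_1 = 1/6·π_0 + 5/12·π_1 + 1/12·π_2 + 1/6·π_3 + 1/12·π_4 + 1/12·π_5
  π_2 = 1/12·π_0 + 1/6·π_1 + 1/6·π_2 + 1/6·π_3 + 1/4·π_4 + 1/4·π_5
  π_3 = 1/4·π_0 + 1/12·π_1 + 1/3·π_2 + 1/12·π_3 + 1/12·π_4 + 1/4·π_5
  π_4 = 1/6·π_0 + 1/6·π_1 + 1/4·π_2 + 1/6·π_3 + 1/3·π_4 + 1/4·π_5
  normalize: π_0 + π_1 + π_2 + π_3 + π_4 + π_5 = 1
Solving the linear system gives exactly π = [6427/44986, 7389/44986, 4116/22493, 7699/44986, 10313/44986, 2463/22493].

π = [0.1429, 0.1643, 0.1830, 0.1711, 0.2292, 0.1095]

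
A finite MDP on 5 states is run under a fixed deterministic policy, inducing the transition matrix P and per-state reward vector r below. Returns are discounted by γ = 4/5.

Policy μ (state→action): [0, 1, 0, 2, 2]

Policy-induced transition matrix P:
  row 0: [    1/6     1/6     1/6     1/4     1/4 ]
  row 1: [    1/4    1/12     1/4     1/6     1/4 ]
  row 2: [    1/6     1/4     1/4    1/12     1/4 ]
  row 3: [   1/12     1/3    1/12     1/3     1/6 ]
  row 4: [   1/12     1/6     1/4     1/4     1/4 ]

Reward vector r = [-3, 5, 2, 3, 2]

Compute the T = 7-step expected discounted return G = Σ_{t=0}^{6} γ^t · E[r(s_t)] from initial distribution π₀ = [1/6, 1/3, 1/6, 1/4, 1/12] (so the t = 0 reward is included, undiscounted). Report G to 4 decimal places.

t=0: π = [0.1667, 0.3333, 0.1667, 0.2500, 0.0833], E[r] = 2.4167, γ^t·E[r] = 2.416667, running G = 2.416667
t=1: π = [0.1667, 0.1944, 0.1944, 0.2153, 0.2292], E[r] = 1.9653, γ^t·E[r] = 1.572222, running G = 3.988889
t=2: π = [0.1458, 0.2025, 0.2002, 0.2193, 0.2321], E[r] = 2.0978, γ^t·E[r] = 1.342593, running G = 5.331481
t=3: π = [0.1459, 0.2030, 0.2013, 0.2180, 0.2317], E[r] = 2.0975, γ^t·E[r] = 1.073901, running G = 6.405383
t=4: π = [0.1461, 0.2029, 0.2015, 0.2177, 0.2318], E[r] = 2.0957, γ^t·E[r] = 0.858418, running G = 7.263801
t=5: π = [0.1461, 0.2028, 0.2015, 0.2177, 0.2319], E[r] = 2.0956, γ^t·E[r] = 0.686690, running G = 7.950491
t=6: π = [0.1461, 0.2028, 0.2015, 0.2176, 0.2319], E[r] = 2.0956, γ^t·E[r] = 0.549348, running G = 8.499838

G = 8.4998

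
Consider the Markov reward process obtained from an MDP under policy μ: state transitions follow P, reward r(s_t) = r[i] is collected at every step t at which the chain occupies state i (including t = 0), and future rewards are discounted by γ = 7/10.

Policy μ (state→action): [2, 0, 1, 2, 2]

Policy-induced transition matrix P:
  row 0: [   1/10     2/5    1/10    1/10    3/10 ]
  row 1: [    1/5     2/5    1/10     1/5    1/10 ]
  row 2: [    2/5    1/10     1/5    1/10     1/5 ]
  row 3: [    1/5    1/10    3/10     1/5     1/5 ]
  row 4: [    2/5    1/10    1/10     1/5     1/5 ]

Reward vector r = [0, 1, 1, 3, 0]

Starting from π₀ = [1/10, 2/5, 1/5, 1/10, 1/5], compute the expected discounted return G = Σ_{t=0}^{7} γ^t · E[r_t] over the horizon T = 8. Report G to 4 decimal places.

G = 2.7967

t=0: π = [0.1000, 0.4000, 0.2000, 0.1000, 0.2000], E[r] = 0.9000, γ^t·E[r] = 0.900000, running G = 0.900000
t=1: π = [0.2700, 0.2500, 0.1400, 0.1700, 0.1700], E[r] = 0.9000, γ^t·E[r] = 0.630000, running G = 1.530000
t=2: π = [0.2350, 0.2560, 0.1480, 0.1590, 0.2020], E[r] = 0.8810, γ^t·E[r] = 0.431690, running G = 1.961690
t=3: π = [0.2465, 0.2473, 0.1466, 0.1617, 0.1979], E[r] = 0.8790, γ^t·E[r] = 0.301497, running G = 2.263187
t=4: π = [0.2443, 0.2481, 0.1470, 0.1607, 0.1999], E[r] = 0.8772, γ^t·E[r] = 0.210618, running G = 2.473805
t=5: π = [0.2450, 0.2477, 0.1468, 0.1609, 0.1996], E[r] = 0.8772, γ^t·E[r] = 0.147428, running G = 2.621233
t=6: π = [0.2448, 0.2478, 0.1469, 0.1608, 0.1997], E[r] = 0.8771, γ^t·E[r] = 0.103193, running G = 2.724425
t=7: π = [0.2448, 0.2478, 0.1468, 0.1608, 0.1997], E[r] = 0.8771, γ^t·E[r] = 0.072236, running G = 2.796661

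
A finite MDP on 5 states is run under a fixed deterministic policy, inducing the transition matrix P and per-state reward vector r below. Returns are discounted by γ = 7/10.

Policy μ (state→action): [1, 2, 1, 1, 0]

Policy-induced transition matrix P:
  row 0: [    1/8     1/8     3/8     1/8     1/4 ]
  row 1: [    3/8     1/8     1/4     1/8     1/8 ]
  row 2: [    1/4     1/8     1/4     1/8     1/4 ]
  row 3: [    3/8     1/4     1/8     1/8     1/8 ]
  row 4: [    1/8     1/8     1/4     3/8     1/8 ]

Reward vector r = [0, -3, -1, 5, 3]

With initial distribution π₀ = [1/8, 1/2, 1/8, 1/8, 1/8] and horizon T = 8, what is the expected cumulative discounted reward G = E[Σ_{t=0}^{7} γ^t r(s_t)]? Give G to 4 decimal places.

t=0: π = [0.1250, 0.5000, 0.1250, 0.1250, 0.1250], E[r] = -0.6250, γ^t·E[r] = -0.625000, running G = -0.625000
t=1: π = [0.2969, 0.1406, 0.2500, 0.1563, 0.1563], E[r] = 0.5781, γ^t·E[r] = 0.404688, running G = -0.220313
t=2: π = [0.2305, 0.1445, 0.2676, 0.1641, 0.1934], E[r] = 0.6992, γ^t·E[r] = 0.342617, running G = 0.122305
t=3: π = [0.2356, 0.1455, 0.2583, 0.1733, 0.1873], E[r] = 0.7336, γ^t·E[r] = 0.251639, running G = 0.373944
t=4: π = [0.2370, 0.1467, 0.2578, 0.1718, 0.1867], E[r] = 0.7215, γ^t·E[r] = 0.173231, running G = 0.547175
t=5: π = [0.2368, 0.1465, 0.2581, 0.1717, 0.1868], E[r] = 0.7214, γ^t·E[r] = 0.121243, running G = 0.668419
t=6: π = [0.2368, 0.1465, 0.2581, 0.1717, 0.1869], E[r] = 0.7217, γ^t·E[r] = 0.084902, running G = 0.753321
t=7: π = [0.2368, 0.1465, 0.2581, 0.1717, 0.1869], E[r] = 0.7217, γ^t·E[r] = 0.059433, running G = 0.812753

G = 0.8128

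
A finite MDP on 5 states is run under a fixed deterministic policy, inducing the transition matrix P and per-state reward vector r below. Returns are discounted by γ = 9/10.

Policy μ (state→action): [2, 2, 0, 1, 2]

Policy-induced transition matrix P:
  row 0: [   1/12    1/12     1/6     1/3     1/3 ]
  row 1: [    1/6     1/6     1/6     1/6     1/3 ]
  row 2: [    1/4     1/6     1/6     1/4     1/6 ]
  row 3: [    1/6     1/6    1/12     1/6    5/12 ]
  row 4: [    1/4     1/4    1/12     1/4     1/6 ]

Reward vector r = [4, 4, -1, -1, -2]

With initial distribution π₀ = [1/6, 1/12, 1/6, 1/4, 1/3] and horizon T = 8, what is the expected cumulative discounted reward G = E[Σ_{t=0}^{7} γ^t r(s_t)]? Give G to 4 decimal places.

t=0: π = [0.1667, 0.0833, 0.1667, 0.2500, 0.3333], E[r] = -0.0833, γ^t·E[r] = -0.083333, running G = -0.083333
t=1: π = [0.1944, 0.1806, 0.1181, 0.2361, 0.2708], E[r] = 0.6042, γ^t·E[r] = 0.543750, running G = 0.460417
t=2: π = [0.1829, 0.1730, 0.1244, 0.2315, 0.2882], E[r] = 0.4913, γ^t·E[r] = 0.397969, running G = 0.858385
t=3: π = [0.1858, 0.1754, 0.1234, 0.2315, 0.2839], E[r] = 0.5224, γ^t·E[r] = 0.380848, running G = 1.239233
t=4: π = [0.1851, 0.1748, 0.1237, 0.2316, 0.2848], E[r] = 0.5150, γ^t·E[r] = 0.337898, running G = 1.577131
t=5: π = [0.1853, 0.1750, 0.1236, 0.2316, 0.2846], E[r] = 0.5167, γ^t·E[r] = 0.305106, running G = 1.882237
t=6: π = [0.1852, 0.1749, 0.1237, 0.2316, 0.2846], E[r] = 0.5163, γ^t·E[r] = 0.274389, running G = 2.156626
t=7: π = [0.1853, 0.1749, 0.1237, 0.2316, 0.2846], E[r] = 0.5164, γ^t·E[r] = 0.246992, running G = 2.403618

G = 2.4036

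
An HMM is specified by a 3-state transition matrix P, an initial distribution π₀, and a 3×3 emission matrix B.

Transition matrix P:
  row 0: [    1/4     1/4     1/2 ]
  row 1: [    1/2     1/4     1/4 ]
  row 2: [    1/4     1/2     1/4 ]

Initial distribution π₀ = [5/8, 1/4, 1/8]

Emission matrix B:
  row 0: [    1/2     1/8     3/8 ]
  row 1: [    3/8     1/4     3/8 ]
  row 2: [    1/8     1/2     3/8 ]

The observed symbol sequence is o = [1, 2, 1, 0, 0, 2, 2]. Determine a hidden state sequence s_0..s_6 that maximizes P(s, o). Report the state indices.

t=0: δ = [7.812e-02, 6.250e-02, 6.250e-02]  (obs o_0=1)
t=1: δ = [1.172e-02, 1.172e-02, 1.465e-02]  ψ = [1, 2, 0]  (obs o_1=2)
t=2: δ = [7.324e-04, 1.831e-03, 2.930e-03]  ψ = [1, 2, 0]  (obs o_2=1)
t=3: δ = [4.578e-04, 5.493e-04, 9.155e-05]  ψ = [1, 2, 2]  (obs o_3=0)
t=4: δ = [1.373e-04, 5.150e-05, 2.861e-05]  ψ = [1, 1, 0]  (obs o_4=0)
t=5: δ = [1.287e-05, 1.287e-05, 2.575e-05]  ψ = [0, 0, 0]  (obs o_5=2)
t=6: δ = [2.414e-06, 4.828e-06, 2.414e-06]  ψ = [1, 2, 0]  (obs o_6=2)
backtrack: best end state = 1; path = [1, 0, 2, 1, 0, 2, 1]

path = [1, 0, 2, 1, 0, 2, 1]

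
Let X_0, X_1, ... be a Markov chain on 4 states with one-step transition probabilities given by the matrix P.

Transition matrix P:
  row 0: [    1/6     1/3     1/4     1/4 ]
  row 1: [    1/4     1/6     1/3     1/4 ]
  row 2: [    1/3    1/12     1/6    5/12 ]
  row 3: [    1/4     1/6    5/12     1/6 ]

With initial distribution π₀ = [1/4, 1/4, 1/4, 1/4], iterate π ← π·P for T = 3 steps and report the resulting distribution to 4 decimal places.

π = [0.2527, 0.1850, 0.2875, 0.2747]

t=0: π = [0.2500, 0.2500, 0.2500, 0.2500]
t=1: π = [0.2500, 0.1875, 0.2917, 0.2708]
t=2: π = [0.2535, 0.1840, 0.2865, 0.2760]
t=3: π = [0.2527, 0.1850, 0.2875, 0.2747]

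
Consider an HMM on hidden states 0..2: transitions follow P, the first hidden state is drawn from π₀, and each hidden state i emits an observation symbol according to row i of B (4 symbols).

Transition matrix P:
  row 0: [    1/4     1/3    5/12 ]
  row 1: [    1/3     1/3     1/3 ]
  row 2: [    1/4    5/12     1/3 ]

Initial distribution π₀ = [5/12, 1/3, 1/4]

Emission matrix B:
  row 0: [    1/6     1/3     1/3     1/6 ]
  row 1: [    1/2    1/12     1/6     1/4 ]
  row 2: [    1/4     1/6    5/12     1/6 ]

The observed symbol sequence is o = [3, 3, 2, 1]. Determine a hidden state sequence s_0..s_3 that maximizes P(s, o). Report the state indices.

t=0: δ = [6.944e-02, 8.333e-02, 4.167e-02]  (obs o_0=3)
t=1: δ = [4.630e-03, 6.944e-03, 4.823e-03]  ψ = [1, 1, 0]  (obs o_1=3)
t=2: δ = [7.716e-04, 3.858e-04, 9.645e-04]  ψ = [1, 1, 1]  (obs o_2=2)
t=3: δ = [8.038e-05, 3.349e-05, 5.358e-05]  ψ = [2, 2, 0]  (obs o_3=1)
backtrack: best end state = 0; path = [1, 1, 2, 0]

path = [1, 1, 2, 0]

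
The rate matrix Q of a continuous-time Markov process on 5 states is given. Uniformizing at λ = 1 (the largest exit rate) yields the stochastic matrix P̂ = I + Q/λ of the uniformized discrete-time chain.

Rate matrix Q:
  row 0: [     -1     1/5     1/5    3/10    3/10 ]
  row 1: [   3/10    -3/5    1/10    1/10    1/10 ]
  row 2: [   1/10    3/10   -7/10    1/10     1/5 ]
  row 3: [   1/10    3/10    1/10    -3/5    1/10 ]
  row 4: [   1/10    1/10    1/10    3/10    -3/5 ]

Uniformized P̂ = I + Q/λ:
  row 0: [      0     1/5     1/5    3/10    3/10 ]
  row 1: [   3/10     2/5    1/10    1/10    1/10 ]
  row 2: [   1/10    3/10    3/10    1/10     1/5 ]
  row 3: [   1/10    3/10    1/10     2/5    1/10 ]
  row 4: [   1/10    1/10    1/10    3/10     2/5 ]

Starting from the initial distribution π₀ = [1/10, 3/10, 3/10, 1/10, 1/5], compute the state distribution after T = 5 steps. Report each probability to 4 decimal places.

t=0: π = [0.1000, 0.3000, 0.3000, 0.1000, 0.2000]
t=1: π = [0.1500, 0.2800, 0.1700, 0.1900, 0.2100]
t=2: π = [0.1410, 0.2710, 0.1490, 0.2290, 0.2100]
t=3: π = [0.1401, 0.2710, 0.1439, 0.2389, 0.2061]
t=4: π = [0.1402, 0.2719, 0.1428, 0.2409, 0.2042]
t=5: π = [0.1404, 0.2723, 0.1426, 0.2412, 0.2036]

π = [0.1404, 0.2723, 0.1426, 0.2412, 0.2036]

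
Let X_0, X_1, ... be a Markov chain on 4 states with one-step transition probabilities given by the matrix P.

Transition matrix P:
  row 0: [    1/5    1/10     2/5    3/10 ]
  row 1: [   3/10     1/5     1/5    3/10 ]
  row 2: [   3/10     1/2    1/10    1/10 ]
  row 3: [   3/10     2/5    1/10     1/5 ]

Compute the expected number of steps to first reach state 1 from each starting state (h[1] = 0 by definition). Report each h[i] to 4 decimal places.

h = [3.7027, 0.0000, 2.6757, 2.9730]

First-step conditioning: h[1] = 0; for i ≠ 1, h[i] = 1 + Σ_k P[i][k]·h[k].
  h[0] = 1 + 1/5·h[0] + 2/5·h[2] + 3/10·h[3]
  h[2] = 1 + 3/10·h[0] + 1/10·h[2] + 1/10·h[3]
  h[3] = 1 + 3/10·h[0] + 1/10·h[2] + 1/5·h[3]
Solving the 3×3 linear system over states ≠ 1 gives exactly h = [137/37, 0, 99/37, 110/37] (h[1] = 0 is the target).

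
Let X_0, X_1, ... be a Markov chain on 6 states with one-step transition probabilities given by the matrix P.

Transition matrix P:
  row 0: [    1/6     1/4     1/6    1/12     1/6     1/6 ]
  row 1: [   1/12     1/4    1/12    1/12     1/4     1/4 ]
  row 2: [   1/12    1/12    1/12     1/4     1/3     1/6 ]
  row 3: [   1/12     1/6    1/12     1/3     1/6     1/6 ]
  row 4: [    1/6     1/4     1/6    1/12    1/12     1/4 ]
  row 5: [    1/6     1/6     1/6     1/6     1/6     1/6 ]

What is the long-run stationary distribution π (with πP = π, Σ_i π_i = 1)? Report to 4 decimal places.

π = [0.1261, 0.1990, 0.1261, 0.1612, 0.1886, 0.1990]

Balance equations π_j = Σ_i π_i·P[i][j]:
  π_0 = 1/6·π_0 + 1/12·π_1 + 1/12·π_2 + 1/12·π_3 + 1/6·π_4 + 1/6·π_5
  π_1 = 1/4·π_0 + 1/4·π_1 + 1/12·π_2 + 1/6·π_3 + 1/4·π_4 + 1/6·π_5
  π_2 = 1/6·π_0 + 1/12·π_1 + 1/12·π_2 + 1/12·π_3 + 1/6·π_4 + 1/6·π_5
  π_3 = 1/12·π_0 + 1/12·π_1 + 1/4·π_2 + 1/3·π_3 + 1/12·π_4 + 1/6·π_5
  π_4 = 1/6·π_0 + 1/4·π_1 + 1/3·π_2 + 1/6·π_3 + 1/12·π_4 + 1/6·π_5
  normalize: π_0 + π_1 + π_2 + π_3 + π_4 + π_5 = 1
Solving the linear system gives exactly π = [97/769, 153/769, 97/769, 124/769, 145/769, 153/769].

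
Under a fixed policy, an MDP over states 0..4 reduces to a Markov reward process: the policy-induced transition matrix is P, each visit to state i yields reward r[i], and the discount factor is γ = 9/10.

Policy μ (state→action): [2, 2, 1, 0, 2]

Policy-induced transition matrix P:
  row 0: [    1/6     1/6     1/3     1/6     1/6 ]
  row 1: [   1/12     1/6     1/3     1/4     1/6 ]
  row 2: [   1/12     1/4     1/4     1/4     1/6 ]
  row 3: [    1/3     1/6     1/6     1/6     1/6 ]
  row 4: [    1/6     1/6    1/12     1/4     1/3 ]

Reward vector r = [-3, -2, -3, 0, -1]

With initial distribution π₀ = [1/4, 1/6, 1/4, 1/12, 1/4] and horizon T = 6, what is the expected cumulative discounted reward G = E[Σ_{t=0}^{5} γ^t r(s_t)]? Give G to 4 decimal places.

t=0: π = [0.2500, 0.1667, 0.2500, 0.0833, 0.2500], E[r] = -2.0833, γ^t·E[r] = -2.083333, running G = -2.083333
t=1: π = [0.1458, 0.1875, 0.2361, 0.2222, 0.2083], E[r] = -1.7292, γ^t·E[r] = -1.556250, running G = -3.639583
t=2: π = [0.1684, 0.1863, 0.2245, 0.2193, 0.2014], E[r] = -1.7529, γ^t·E[r] = -1.419844, running G = -5.059427
t=3: π = [0.1690, 0.1854, 0.2277, 0.2177, 0.2002], E[r] = -1.7611, γ^t·E[r] = -1.283836, running G = -6.343263
t=4: π = [0.1685, 0.1856, 0.2280, 0.2178, 0.2000], E[r] = -1.7609, γ^t·E[r] = -1.155357, running G = -7.498620
t=5: π = [0.1685, 0.1857, 0.2280, 0.2178, 0.2000], E[r] = -1.7609, γ^t·E[r] = -1.039790, running G = -8.538411

G = -8.5384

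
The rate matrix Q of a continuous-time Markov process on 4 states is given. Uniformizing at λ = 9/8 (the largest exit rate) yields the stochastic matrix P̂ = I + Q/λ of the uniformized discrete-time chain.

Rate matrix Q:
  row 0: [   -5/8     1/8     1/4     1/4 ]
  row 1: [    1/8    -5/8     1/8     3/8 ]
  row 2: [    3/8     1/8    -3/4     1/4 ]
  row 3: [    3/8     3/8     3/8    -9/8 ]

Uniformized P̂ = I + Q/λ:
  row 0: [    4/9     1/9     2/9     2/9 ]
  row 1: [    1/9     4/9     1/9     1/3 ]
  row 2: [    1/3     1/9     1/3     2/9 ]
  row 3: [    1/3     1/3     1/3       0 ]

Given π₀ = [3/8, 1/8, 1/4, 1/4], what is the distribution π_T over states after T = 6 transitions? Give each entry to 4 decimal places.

π = [0.3166, 0.2341, 0.2462, 0.2031]

t=0: π = [0.3750, 0.1250, 0.2500, 0.2500]
t=1: π = [0.3472, 0.2083, 0.2639, 0.1806]
t=2: π = [0.3256, 0.2207, 0.2485, 0.2052]
t=3: π = [0.3205, 0.2303, 0.2481, 0.2011]
t=4: π = [0.3178, 0.2326, 0.2466, 0.2031]
t=5: π = [0.3170, 0.2338, 0.2463, 0.2029]
t=6: π = [0.3166, 0.2341, 0.2462, 0.2031]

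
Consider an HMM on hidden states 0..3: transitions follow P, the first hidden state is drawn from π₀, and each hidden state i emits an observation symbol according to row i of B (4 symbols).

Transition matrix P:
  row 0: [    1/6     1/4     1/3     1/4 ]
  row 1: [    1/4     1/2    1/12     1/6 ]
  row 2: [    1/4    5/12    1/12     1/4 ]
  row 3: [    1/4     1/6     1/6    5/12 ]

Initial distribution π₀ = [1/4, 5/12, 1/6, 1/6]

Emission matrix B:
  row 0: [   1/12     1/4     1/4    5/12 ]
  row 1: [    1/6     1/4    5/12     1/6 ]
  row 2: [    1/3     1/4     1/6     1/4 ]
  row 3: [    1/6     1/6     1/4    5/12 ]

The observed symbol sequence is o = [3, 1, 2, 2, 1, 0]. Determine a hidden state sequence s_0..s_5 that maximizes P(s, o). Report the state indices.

path = [1, 1, 1, 1, 1, 1]

t=0: δ = [1.042e-01, 6.944e-02, 4.167e-02, 6.944e-02]  (obs o_0=3)
t=1: δ = [4.340e-03, 8.681e-03, 8.681e-03, 4.823e-03]  ψ = [0, 1, 0, 3]  (obs o_1=1)
t=2: δ = [5.425e-04, 1.808e-03, 2.411e-04, 5.425e-04]  ψ = [1, 1, 0, 2]  (obs o_2=2)
t=3: δ = [1.130e-04, 3.768e-04, 3.014e-05, 7.535e-05]  ψ = [1, 1, 0, 1]  (obs o_3=2)
t=4: δ = [2.355e-05, 4.710e-05, 9.419e-06, 1.047e-05]  ψ = [1, 1, 0, 1]  (obs o_4=1)
t=5: δ = [9.811e-07, 3.925e-06, 2.616e-06, 1.308e-06]  ψ = [1, 1, 0, 1]  (obs o_5=0)
backtrack: best end state = 1; path = [1, 1, 1, 1, 1, 1]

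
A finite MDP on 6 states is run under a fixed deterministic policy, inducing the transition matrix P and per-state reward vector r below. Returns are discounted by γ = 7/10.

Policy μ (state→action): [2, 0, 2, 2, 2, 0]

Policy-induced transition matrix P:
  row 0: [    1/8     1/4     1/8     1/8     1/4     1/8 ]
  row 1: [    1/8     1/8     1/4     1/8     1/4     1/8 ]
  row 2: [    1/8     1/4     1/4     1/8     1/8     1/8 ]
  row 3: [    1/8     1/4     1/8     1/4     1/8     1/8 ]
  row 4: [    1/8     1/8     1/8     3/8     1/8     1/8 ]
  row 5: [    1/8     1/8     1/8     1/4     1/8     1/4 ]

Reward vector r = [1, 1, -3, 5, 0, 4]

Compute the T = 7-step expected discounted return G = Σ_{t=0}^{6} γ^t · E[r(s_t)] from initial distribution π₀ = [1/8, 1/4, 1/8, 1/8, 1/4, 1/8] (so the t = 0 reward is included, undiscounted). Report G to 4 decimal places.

G = 4.0782

t=0: π = [0.1250, 0.2500, 0.1250, 0.1250, 0.2500, 0.1250], E[r] = 1.1250, γ^t·E[r] = 1.125000, running G = 1.125000
t=1: π = [0.1250, 0.1719, 0.1719, 0.2188, 0.1719, 0.1406], E[r] = 1.4375, γ^t·E[r] = 1.006250, running G = 2.131250
t=2: π = [0.1250, 0.1895, 0.1680, 0.2129, 0.1621, 0.1426], E[r] = 1.4453, γ^t·E[r] = 0.708203, running G = 2.839453
t=3: π = [0.1250, 0.1882, 0.1697, 0.2100, 0.1643, 0.1428], E[r] = 1.4253, γ^t·E[r] = 0.488875, running G = 3.328329
t=4: π = [0.1250, 0.1881, 0.1697, 0.2102, 0.1642, 0.1429], E[r] = 1.4261, γ^t·E[r] = 0.342418, running G = 3.670747
t=5: π = [0.1250, 0.1881, 0.1697, 0.2102, 0.1641, 0.1429], E[r] = 1.4262, γ^t·E[r] = 0.239700, running G = 3.910447
t=6: π = [0.1250, 0.1881, 0.1697, 0.2102, 0.1641, 0.1429], E[r] = 1.4262, γ^t·E[r] = 0.167786, running G = 4.078233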